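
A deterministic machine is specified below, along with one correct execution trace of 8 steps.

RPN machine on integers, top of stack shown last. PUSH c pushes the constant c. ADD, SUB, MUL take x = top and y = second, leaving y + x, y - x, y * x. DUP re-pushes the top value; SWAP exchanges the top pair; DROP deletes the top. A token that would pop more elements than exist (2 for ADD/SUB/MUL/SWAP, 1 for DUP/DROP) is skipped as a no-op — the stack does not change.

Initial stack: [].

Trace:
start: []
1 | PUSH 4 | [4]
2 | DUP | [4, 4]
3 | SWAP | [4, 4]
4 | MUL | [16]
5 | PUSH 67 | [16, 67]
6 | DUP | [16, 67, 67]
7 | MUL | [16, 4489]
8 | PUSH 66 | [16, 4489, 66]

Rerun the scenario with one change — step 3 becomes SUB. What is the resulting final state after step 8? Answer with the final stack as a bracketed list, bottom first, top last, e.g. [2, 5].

[0, 4489, 66]

(re-executing from step 3 with the substitution; state before step 3: [4, 4])
3 | SUB | [0]
4 | MUL | [0]
5 | PUSH 67 | [0, 67]
6 | DUP | [0, 67, 67]
7 | MUL | [0, 4489]
8 | PUSH 66 | [0, 4489, 66]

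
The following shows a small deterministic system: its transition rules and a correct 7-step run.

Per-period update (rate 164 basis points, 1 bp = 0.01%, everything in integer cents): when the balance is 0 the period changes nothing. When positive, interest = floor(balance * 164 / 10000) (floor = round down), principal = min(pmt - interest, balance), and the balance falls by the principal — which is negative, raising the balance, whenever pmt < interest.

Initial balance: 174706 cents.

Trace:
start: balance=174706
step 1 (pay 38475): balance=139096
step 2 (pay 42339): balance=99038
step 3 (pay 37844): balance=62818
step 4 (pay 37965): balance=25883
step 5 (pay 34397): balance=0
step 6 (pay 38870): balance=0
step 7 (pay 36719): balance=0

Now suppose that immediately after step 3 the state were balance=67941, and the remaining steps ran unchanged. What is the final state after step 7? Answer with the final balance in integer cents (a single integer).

state after step 3 := balance=67941
step 4 (pay 37965): balance=31090
step 5 (pay 34397): balance=0
step 6 (pay 38870): balance=0
step 7 (pay 36719): balance=0

0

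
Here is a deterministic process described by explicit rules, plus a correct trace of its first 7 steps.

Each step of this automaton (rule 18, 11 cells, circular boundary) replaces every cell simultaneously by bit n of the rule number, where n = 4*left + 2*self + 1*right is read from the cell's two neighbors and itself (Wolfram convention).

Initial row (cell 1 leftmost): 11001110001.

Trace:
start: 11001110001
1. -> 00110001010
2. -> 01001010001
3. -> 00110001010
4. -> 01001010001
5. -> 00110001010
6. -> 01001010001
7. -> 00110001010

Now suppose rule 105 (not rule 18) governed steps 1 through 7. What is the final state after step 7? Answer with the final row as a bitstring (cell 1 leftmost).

(re-executing steps 1..7 under rule 105; state before step 1: 11001110001)
1. -> 01001010101
2. -> 10000101010
3. -> 00110010101
4. -> 00110001010
5. -> 10110100100
6. -> 01111000000
7. -> 01001011111

01001011111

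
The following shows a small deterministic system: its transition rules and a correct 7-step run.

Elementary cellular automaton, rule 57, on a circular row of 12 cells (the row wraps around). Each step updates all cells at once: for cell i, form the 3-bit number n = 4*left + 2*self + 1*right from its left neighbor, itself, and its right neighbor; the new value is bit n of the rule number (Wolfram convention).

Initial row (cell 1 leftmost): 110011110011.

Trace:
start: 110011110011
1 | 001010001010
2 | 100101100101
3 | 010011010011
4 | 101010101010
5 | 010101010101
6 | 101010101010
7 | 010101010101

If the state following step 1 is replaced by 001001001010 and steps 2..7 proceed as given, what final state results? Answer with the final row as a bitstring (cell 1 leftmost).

010101001001

state after step 1 := 001001001010
2 | 100100100101
3 | 010010010011
4 | 101001001010
5 | 010100100101
6 | 101010010010
7 | 010101001001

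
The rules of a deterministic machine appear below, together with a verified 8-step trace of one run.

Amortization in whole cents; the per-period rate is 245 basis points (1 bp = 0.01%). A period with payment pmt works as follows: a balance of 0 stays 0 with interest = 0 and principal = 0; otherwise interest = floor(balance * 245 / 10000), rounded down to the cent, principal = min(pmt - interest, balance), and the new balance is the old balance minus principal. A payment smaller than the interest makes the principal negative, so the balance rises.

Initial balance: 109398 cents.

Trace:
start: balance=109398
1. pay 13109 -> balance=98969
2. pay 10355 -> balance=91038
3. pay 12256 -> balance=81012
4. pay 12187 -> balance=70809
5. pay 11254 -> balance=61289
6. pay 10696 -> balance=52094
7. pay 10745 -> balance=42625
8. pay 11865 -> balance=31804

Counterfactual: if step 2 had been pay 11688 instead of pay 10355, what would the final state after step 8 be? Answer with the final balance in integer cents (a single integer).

(re-executing from step 2 with the substitution; state before step 2: balance=98969)
2. pay 11688 -> balance=89705
3. pay 12256 -> balance=79646
4. pay 12187 -> balance=69410
5. pay 11254 -> balance=59856
6. pay 10696 -> balance=50626
7. pay 10745 -> balance=41121
8. pay 11865 -> balance=30263

30263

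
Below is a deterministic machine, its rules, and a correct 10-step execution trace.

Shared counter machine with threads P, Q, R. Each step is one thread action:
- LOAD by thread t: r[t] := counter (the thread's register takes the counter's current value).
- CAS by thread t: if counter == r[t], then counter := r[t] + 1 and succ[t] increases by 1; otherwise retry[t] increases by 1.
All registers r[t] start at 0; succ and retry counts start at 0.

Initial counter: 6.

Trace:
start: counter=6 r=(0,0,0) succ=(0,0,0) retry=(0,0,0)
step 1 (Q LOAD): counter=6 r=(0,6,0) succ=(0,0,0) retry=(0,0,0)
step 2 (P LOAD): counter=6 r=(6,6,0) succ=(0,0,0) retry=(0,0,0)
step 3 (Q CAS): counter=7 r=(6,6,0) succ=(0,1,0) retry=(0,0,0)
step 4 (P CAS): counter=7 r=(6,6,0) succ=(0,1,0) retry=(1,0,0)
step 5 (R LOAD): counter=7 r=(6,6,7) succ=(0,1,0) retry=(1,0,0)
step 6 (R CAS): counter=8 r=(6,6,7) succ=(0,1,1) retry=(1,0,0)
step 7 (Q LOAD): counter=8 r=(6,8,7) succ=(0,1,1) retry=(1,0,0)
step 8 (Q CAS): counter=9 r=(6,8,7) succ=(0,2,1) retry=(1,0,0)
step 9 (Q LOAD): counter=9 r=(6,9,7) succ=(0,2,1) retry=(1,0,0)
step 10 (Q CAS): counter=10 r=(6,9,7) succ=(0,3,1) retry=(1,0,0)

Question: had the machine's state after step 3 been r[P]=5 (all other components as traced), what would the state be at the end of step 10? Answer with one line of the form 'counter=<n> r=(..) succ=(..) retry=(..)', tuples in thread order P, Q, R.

counter=10 r=(5,9,7) succ=(0,3,1) retry=(1,0,0)

state after step 3 := counter=7 r=(5,6,0) succ=(0,1,0) retry=(0,0,0)
step 4 (P CAS): counter=7 r=(5,6,0) succ=(0,1,0) retry=(1,0,0)
step 5 (R LOAD): counter=7 r=(5,6,7) succ=(0,1,0) retry=(1,0,0)
step 6 (R CAS): counter=8 r=(5,6,7) succ=(0,1,1) retry=(1,0,0)
step 7 (Q LOAD): counter=8 r=(5,8,7) succ=(0,1,1) retry=(1,0,0)
step 8 (Q CAS): counter=9 r=(5,8,7) succ=(0,2,1) retry=(1,0,0)
step 9 (Q LOAD): counter=9 r=(5,9,7) succ=(0,2,1) retry=(1,0,0)
step 10 (Q CAS): counter=10 r=(5,9,7) succ=(0,3,1) retry=(1,0,0)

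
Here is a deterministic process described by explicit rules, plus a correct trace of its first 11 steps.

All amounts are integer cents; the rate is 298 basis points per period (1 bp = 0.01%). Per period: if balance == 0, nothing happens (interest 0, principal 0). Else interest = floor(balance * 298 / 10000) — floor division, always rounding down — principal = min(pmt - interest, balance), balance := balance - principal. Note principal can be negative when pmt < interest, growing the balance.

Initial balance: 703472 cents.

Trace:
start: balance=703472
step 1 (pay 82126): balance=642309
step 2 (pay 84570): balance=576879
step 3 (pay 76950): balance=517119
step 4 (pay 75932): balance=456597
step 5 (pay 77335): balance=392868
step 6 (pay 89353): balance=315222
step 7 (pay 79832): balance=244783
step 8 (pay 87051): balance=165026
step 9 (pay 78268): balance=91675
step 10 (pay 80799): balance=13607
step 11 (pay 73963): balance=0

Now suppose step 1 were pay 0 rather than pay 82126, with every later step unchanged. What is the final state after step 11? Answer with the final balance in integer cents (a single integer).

50208

(re-executing from step 1 with the substitution; state before step 1: balance=703472)
step 1 (pay 0): balance=724435
step 2 (pay 84570): balance=661453
step 3 (pay 76950): balance=604214
step 4 (pay 75932): balance=546287
step 5 (pay 77335): balance=485231
step 6 (pay 89353): balance=410337
step 7 (pay 79832): balance=342733
step 8 (pay 87051): balance=265895
step 9 (pay 78268): balance=195550
step 10 (pay 80799): balance=120578
step 11 (pay 73963): balance=50208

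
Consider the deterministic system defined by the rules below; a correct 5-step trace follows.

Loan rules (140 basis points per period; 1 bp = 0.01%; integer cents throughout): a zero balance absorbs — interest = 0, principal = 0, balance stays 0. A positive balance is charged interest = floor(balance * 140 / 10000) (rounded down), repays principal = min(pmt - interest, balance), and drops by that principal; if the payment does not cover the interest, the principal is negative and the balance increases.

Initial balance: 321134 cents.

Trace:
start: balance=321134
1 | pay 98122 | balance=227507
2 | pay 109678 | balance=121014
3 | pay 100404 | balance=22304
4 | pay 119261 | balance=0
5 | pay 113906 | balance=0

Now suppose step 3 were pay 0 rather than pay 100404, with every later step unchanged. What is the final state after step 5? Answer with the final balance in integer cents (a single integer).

0

(re-executing from step 3 with the substitution; state before step 3: balance=121014)
3 | pay 0 | balance=122708
4 | pay 119261 | balance=5164
5 | pay 113906 | balance=0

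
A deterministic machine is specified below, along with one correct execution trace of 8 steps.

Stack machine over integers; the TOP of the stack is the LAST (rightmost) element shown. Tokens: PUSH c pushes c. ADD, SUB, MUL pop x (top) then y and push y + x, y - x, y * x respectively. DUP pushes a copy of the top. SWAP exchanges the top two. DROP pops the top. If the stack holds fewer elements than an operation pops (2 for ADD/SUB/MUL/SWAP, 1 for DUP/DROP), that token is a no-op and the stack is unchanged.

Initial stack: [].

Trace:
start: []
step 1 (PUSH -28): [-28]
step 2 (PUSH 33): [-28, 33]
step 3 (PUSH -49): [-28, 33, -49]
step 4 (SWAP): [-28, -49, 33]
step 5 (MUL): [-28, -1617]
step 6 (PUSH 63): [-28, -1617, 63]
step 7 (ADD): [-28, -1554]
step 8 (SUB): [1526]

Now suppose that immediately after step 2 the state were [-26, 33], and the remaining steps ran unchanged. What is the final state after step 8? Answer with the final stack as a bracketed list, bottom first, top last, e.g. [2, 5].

state after step 2 := [-26, 33]
step 3 (PUSH -49): [-26, 33, -49]
step 4 (SWAP): [-26, -49, 33]
step 5 (MUL): [-26, -1617]
step 6 (PUSH 63): [-26, -1617, 63]
step 7 (ADD): [-26, -1554]
step 8 (SUB): [1528]

[1528]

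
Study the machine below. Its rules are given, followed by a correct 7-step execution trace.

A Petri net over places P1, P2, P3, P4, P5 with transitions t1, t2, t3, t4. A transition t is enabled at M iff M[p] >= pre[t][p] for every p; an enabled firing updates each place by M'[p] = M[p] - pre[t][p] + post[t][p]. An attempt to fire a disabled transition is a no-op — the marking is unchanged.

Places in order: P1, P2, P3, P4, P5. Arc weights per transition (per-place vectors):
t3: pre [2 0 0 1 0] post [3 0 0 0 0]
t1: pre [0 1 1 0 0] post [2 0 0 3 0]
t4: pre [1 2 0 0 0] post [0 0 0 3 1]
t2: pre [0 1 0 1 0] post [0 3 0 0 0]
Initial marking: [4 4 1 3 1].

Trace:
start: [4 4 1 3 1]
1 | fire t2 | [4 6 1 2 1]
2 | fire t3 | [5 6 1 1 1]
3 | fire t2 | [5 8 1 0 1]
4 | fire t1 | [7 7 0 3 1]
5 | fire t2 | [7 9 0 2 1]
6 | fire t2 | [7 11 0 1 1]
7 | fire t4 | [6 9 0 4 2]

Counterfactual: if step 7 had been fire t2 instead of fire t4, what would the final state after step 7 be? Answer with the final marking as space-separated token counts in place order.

(re-executing from step 7 with the substitution; state before step 7: [7 11 0 1 1])
7 | fire t2 | [7 13 0 0 1]

7 13 0 0 1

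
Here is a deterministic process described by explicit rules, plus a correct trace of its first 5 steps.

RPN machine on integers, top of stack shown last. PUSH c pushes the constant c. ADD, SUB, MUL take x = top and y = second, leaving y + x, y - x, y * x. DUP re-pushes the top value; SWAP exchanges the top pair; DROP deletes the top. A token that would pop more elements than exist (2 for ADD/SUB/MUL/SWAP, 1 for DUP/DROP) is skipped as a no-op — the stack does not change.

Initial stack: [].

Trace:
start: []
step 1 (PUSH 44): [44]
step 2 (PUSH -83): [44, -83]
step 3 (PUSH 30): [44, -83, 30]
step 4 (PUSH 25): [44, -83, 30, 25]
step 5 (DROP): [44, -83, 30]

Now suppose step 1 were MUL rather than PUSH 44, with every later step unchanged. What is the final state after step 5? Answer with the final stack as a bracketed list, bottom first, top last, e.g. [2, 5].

(re-executing from step 1 with the substitution; state before step 1: [])
step 1 (MUL): []
step 2 (PUSH -83): [-83]
step 3 (PUSH 30): [-83, 30]
step 4 (PUSH 25): [-83, 30, 25]
step 5 (DROP): [-83, 30]

[-83, 30]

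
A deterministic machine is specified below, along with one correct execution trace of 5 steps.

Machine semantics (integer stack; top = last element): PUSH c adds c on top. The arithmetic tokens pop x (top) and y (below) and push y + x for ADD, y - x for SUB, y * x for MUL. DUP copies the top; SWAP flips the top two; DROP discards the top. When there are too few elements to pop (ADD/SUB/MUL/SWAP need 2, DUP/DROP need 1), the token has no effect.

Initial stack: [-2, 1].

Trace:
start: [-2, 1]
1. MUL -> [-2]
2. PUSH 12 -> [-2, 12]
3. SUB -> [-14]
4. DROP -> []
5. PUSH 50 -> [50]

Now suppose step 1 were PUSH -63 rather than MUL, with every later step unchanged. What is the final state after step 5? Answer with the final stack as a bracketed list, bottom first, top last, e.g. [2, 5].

[-2, 1, 50]

(re-executing from step 1 with the substitution; state before step 1: [-2, 1])
1. PUSH -63 -> [-2, 1, -63]
2. PUSH 12 -> [-2, 1, -63, 12]
3. SUB -> [-2, 1, -75]
4. DROP -> [-2, 1]
5. PUSH 50 -> [-2, 1, 50]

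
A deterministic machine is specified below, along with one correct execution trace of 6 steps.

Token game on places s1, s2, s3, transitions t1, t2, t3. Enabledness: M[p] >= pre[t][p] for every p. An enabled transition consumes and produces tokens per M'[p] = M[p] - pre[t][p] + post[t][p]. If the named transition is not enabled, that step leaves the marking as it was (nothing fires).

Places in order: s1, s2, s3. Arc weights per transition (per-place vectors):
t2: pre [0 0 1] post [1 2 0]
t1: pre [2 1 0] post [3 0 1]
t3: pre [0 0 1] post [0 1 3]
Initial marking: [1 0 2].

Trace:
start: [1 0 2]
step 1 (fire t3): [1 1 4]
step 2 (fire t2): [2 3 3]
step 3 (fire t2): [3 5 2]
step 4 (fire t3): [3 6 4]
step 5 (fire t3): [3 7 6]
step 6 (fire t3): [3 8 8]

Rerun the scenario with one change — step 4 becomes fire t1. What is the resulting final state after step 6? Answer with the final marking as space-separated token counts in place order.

(re-executing from step 4 with the substitution; state before step 4: [3 5 2])
step 4 (fire t1): [4 4 3]
step 5 (fire t3): [4 5 5]
step 6 (fire t3): [4 6 7]

4 6 7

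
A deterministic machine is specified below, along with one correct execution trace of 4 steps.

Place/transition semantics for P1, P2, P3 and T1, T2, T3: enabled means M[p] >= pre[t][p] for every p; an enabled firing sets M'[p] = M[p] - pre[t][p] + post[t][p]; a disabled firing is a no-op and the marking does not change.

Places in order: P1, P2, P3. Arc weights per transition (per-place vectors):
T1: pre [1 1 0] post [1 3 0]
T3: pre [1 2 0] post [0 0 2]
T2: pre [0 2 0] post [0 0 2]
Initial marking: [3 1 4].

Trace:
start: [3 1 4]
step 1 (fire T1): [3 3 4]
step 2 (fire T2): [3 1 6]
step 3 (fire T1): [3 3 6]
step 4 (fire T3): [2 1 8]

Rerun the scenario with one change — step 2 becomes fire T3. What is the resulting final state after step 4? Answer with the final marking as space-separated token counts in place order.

(re-executing from step 2 with the substitution; state before step 2: [3 3 4])
step 2 (fire T3): [2 1 6]
step 3 (fire T1): [2 3 6]
step 4 (fire T3): [1 1 8]

1 1 8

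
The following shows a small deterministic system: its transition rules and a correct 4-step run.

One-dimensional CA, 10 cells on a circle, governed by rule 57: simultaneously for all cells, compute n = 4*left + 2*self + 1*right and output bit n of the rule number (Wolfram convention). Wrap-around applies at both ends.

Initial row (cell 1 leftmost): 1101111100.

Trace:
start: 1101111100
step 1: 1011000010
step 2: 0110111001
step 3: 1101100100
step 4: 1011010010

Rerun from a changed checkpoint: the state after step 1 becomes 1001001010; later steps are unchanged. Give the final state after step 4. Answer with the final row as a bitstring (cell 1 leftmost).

0101001001

state after step 1 := 1001001010
step 2: 0100100101
step 3: 1010010010
step 4: 0101001001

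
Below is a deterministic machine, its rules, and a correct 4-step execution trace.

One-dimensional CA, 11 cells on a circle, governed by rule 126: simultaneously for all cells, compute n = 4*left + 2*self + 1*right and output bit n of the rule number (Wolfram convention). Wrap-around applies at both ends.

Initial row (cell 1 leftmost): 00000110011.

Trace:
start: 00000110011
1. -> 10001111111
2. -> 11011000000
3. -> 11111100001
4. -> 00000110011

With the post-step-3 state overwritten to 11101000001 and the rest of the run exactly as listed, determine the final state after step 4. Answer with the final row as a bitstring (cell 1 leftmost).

00111100011

state after step 3 := 11101000001
4. -> 00111100011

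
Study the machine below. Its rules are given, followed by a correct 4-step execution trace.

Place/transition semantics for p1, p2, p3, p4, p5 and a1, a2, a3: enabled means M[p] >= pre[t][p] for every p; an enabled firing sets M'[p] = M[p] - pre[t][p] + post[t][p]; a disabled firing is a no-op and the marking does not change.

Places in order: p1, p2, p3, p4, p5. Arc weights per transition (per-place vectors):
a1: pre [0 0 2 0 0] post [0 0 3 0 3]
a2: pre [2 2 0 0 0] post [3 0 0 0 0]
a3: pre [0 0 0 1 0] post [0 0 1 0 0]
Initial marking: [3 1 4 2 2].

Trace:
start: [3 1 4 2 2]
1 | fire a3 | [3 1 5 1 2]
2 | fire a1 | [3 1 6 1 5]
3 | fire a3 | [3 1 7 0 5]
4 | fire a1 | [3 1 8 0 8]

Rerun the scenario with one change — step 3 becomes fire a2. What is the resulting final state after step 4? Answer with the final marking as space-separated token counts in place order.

(re-executing from step 3 with the substitution; state before step 3: [3 1 6 1 5])
3 | fire a2 | [3 1 6 1 5]
4 | fire a1 | [3 1 7 1 8]

3 1 7 1 8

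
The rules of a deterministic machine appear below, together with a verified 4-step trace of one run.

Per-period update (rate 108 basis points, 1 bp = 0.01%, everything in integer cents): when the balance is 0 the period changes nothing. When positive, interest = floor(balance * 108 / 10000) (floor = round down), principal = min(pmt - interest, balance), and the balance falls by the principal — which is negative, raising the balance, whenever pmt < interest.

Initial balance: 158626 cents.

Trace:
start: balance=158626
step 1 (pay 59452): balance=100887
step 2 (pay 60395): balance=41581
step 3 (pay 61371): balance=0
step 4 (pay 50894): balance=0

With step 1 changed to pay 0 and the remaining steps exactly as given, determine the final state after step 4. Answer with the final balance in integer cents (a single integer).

0

(re-executing from step 1 with the substitution; state before step 1: balance=158626)
step 1 (pay 0): balance=160339
step 2 (pay 60395): balance=101675
step 3 (pay 61371): balance=41402
step 4 (pay 50894): balance=0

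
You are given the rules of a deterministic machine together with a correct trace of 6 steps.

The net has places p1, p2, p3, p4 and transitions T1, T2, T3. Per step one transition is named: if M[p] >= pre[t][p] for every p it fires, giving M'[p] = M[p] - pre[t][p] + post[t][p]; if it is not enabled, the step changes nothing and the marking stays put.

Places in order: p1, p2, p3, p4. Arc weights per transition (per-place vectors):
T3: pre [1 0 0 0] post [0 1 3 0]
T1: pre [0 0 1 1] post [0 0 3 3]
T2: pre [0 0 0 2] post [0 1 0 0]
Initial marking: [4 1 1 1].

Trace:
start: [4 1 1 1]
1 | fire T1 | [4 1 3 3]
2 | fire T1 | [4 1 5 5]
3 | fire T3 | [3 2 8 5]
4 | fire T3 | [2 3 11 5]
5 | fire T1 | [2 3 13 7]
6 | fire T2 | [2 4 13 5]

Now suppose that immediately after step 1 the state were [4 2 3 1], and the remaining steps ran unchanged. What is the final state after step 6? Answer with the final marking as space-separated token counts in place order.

state after step 1 := [4 2 3 1]
2 | fire T1 | [4 2 5 3]
3 | fire T3 | [3 3 8 3]
4 | fire T3 | [2 4 11 3]
5 | fire T1 | [2 4 13 5]
6 | fire T2 | [2 5 13 3]

2 5 13 3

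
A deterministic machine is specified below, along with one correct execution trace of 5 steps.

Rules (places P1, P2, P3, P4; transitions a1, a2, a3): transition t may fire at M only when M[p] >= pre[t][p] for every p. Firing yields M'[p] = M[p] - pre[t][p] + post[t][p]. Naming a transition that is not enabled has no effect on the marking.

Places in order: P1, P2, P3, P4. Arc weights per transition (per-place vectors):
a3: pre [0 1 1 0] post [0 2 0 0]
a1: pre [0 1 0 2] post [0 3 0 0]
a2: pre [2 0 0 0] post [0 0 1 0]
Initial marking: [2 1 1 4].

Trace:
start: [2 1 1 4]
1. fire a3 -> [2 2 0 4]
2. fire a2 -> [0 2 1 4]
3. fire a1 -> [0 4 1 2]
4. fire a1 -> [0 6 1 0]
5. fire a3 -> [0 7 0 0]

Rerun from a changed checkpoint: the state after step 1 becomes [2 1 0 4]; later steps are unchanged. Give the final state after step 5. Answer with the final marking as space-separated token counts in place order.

0 6 0 0

state after step 1 := [2 1 0 4]
2. fire a2 -> [0 1 1 4]
3. fire a1 -> [0 3 1 2]
4. fire a1 -> [0 5 1 0]
5. fire a3 -> [0 6 0 0]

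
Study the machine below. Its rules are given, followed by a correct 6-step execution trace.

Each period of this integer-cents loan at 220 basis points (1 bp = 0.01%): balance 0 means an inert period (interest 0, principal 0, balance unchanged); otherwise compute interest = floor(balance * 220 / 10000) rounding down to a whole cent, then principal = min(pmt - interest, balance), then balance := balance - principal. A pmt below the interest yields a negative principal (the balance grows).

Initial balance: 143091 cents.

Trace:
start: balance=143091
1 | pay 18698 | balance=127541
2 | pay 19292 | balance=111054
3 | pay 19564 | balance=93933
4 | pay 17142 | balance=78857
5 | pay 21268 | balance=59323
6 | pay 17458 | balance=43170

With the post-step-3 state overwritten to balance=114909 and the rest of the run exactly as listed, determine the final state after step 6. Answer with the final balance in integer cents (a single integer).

state after step 3 := balance=114909
4 | pay 17142 | balance=100294
5 | pay 21268 | balance=81232
6 | pay 17458 | balance=65561

65561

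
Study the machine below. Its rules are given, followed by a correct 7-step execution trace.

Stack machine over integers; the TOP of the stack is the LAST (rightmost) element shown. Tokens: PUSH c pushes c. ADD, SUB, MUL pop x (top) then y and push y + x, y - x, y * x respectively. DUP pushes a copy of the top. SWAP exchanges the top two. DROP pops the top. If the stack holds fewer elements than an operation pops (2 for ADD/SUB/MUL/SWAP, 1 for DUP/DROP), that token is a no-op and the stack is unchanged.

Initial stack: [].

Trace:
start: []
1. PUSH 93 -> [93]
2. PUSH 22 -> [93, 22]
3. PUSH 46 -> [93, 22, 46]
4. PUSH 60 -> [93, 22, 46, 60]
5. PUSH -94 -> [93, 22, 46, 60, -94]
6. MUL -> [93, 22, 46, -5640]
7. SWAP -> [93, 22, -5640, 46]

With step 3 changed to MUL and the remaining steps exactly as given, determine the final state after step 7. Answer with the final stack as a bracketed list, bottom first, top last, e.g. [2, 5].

[-5640, 2046]

(re-executing from step 3 with the substitution; state before step 3: [93, 22])
3. MUL -> [2046]
4. PUSH 60 -> [2046, 60]
5. PUSH -94 -> [2046, 60, -94]
6. MUL -> [2046, -5640]
7. SWAP -> [-5640, 2046]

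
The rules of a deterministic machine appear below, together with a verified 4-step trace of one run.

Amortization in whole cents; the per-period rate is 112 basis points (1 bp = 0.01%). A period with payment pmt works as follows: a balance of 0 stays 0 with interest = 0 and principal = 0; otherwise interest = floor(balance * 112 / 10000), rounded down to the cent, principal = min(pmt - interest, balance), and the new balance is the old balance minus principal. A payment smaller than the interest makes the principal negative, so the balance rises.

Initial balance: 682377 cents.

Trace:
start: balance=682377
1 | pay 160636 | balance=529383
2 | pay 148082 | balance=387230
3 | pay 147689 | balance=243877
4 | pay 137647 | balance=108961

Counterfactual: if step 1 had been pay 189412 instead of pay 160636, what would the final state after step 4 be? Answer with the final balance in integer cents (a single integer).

79207

(re-executing from step 1 with the substitution; state before step 1: balance=682377)
1 | pay 189412 | balance=500607
2 | pay 148082 | balance=358131
3 | pay 147689 | balance=214453
4 | pay 137647 | balance=79207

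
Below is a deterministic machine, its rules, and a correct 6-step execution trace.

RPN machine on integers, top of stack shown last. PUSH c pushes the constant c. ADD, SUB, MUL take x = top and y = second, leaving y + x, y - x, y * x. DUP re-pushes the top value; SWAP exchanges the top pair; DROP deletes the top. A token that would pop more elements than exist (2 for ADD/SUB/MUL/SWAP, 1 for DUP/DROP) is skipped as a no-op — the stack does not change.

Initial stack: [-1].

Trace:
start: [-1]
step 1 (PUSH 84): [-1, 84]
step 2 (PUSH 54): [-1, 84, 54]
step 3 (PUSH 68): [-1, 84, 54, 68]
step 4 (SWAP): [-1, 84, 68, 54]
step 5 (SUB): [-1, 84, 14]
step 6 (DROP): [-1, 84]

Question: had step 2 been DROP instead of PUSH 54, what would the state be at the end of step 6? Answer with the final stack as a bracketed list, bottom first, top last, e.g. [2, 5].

[]

(re-executing from step 2 with the substitution; state before step 2: [-1, 84])
step 2 (DROP): [-1]
step 3 (PUSH 68): [-1, 68]
step 4 (SWAP): [68, -1]
step 5 (SUB): [69]
step 6 (DROP): []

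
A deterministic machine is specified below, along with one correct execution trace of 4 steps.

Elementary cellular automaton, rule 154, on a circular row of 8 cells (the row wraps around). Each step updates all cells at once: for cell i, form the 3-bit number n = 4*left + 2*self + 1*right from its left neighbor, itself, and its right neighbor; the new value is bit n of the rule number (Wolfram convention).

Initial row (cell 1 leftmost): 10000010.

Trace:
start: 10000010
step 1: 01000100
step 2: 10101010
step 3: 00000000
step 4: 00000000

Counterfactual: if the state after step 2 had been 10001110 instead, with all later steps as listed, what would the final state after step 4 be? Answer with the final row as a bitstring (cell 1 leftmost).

state after step 2 := 10001110
step 3: 01011100
step 4: 10011010

10011010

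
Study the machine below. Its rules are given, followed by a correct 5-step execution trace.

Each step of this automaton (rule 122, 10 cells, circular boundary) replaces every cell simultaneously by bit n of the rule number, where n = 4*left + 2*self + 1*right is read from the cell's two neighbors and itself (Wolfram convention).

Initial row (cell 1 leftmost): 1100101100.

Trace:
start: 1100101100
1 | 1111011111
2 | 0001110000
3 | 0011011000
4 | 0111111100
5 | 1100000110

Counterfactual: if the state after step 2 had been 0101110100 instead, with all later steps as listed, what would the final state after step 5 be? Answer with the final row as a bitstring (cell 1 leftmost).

state after step 2 := 0101110100
3 | 1011011010
4 | 0111111101
5 | 1100000110

1100000110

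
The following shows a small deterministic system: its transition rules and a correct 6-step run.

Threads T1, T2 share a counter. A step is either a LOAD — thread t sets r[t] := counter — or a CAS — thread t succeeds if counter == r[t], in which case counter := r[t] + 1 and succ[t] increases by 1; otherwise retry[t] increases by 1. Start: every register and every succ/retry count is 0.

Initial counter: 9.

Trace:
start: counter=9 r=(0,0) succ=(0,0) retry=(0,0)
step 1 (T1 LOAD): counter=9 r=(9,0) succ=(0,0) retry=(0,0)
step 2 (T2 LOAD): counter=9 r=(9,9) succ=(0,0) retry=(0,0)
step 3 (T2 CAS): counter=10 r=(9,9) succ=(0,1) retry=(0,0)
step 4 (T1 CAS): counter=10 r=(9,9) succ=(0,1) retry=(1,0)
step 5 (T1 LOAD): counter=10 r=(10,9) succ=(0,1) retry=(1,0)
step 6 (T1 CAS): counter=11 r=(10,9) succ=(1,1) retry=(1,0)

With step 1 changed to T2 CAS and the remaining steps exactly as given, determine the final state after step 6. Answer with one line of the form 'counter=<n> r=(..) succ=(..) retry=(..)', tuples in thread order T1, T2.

counter=11 r=(10,9) succ=(1,1) retry=(1,1)

(re-executing from step 1 with the substitution; state before step 1: counter=9 r=(0,0) succ=(0,0) retry=(0,0))
step 1 (T2 CAS): counter=9 r=(0,0) succ=(0,0) retry=(0,1)
step 2 (T2 LOAD): counter=9 r=(0,9) succ=(0,0) retry=(0,1)
step 3 (T2 CAS): counter=10 r=(0,9) succ=(0,1) retry=(0,1)
step 4 (T1 CAS): counter=10 r=(0,9) succ=(0,1) retry=(1,1)
step 5 (T1 LOAD): counter=10 r=(10,9) succ=(0,1) retry=(1,1)
step 6 (T1 CAS): counter=11 r=(10,9) succ=(1,1) retry=(1,1)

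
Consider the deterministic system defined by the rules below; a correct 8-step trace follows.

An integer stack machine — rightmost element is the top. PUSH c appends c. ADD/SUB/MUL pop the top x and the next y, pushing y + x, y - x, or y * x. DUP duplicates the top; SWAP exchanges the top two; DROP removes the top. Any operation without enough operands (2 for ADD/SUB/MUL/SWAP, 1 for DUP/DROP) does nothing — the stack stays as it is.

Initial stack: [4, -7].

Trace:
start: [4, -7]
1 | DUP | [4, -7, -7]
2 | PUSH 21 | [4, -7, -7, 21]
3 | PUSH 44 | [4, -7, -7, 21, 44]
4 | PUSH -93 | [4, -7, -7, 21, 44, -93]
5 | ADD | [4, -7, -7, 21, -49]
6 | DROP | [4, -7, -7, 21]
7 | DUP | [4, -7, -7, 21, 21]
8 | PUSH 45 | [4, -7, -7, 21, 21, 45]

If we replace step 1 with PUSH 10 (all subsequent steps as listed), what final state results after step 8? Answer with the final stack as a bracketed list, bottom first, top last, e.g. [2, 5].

(re-executing from step 1 with the substitution; state before step 1: [4, -7])
1 | PUSH 10 | [4, -7, 10]
2 | PUSH 21 | [4, -7, 10, 21]
3 | PUSH 44 | [4, -7, 10, 21, 44]
4 | PUSH -93 | [4, -7, 10, 21, 44, -93]
5 | ADD | [4, -7, 10, 21, -49]
6 | DROP | [4, -7, 10, 21]
7 | DUP | [4, -7, 10, 21, 21]
8 | PUSH 45 | [4, -7, 10, 21, 21, 45]

[4, -7, 10, 21, 21, 45]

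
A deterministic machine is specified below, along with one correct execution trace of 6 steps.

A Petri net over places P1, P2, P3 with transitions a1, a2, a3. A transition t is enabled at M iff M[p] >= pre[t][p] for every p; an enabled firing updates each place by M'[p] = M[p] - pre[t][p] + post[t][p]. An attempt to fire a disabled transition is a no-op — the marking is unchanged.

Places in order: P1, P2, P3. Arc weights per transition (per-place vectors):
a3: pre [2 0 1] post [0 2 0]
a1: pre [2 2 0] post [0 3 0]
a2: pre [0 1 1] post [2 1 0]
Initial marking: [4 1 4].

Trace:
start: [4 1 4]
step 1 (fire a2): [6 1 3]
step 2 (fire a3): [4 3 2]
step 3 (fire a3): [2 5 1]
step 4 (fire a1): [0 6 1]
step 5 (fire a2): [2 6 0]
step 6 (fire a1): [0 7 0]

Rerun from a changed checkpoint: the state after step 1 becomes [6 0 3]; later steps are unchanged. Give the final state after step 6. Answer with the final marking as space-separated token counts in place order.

0 6 0

state after step 1 := [6 0 3]
step 2 (fire a3): [4 2 2]
step 3 (fire a3): [2 4 1]
step 4 (fire a1): [0 5 1]
step 5 (fire a2): [2 5 0]
step 6 (fire a1): [0 6 0]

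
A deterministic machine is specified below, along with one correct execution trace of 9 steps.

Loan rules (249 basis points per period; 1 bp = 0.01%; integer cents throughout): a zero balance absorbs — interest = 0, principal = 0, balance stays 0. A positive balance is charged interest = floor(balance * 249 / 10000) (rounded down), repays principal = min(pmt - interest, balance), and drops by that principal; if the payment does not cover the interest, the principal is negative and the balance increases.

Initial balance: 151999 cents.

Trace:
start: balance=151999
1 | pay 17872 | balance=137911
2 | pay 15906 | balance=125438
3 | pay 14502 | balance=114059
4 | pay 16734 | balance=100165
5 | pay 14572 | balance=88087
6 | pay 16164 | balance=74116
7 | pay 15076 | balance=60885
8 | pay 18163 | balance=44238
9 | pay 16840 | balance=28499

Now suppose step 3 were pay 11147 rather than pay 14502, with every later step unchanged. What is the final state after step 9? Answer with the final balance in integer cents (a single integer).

32386

(re-executing from step 3 with the substitution; state before step 3: balance=125438)
3 | pay 11147 | balance=117414
4 | pay 16734 | balance=103603
5 | pay 14572 | balance=91610
6 | pay 16164 | balance=77727
7 | pay 15076 | balance=64586
8 | pay 18163 | balance=48031
9 | pay 16840 | balance=32386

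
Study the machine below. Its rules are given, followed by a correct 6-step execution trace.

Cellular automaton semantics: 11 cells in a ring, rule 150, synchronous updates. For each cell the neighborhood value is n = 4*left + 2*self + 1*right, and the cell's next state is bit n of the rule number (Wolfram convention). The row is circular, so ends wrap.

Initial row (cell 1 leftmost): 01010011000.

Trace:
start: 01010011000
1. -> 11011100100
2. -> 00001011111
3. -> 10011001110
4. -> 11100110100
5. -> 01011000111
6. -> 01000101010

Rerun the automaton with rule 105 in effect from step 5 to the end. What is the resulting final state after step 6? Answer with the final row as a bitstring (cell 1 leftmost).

(re-executing steps 5..6 under rule 105; state before step 5: 11100110100)
5. -> 10100111000
6. -> 01000101010

01000101010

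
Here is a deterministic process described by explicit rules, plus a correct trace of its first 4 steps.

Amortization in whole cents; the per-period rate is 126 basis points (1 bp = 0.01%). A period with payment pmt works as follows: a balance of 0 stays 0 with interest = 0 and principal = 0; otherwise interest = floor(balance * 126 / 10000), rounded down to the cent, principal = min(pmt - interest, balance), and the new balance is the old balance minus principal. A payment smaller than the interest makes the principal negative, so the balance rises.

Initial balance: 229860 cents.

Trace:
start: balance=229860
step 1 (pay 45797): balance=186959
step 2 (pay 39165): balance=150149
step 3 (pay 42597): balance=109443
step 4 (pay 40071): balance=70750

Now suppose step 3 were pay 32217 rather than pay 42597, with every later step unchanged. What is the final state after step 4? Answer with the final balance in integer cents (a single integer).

81261

(re-executing from step 3 with the substitution; state before step 3: balance=150149)
step 3 (pay 32217): balance=119823
step 4 (pay 40071): balance=81261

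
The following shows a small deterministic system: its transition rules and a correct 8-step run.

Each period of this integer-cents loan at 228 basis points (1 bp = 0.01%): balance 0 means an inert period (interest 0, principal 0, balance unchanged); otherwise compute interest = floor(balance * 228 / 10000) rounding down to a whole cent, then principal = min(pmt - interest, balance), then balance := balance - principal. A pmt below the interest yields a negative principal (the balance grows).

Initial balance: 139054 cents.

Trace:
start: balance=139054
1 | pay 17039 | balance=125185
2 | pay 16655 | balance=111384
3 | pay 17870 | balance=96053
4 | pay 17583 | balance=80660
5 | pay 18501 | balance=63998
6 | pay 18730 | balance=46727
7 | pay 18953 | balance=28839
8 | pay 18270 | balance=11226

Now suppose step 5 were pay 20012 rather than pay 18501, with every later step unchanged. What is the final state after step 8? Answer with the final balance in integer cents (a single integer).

(re-executing from step 5 with the substitution; state before step 5: balance=80660)
5 | pay 20012 | balance=62487
6 | pay 18730 | balance=45181
7 | pay 18953 | balance=27258
8 | pay 18270 | balance=9609

9609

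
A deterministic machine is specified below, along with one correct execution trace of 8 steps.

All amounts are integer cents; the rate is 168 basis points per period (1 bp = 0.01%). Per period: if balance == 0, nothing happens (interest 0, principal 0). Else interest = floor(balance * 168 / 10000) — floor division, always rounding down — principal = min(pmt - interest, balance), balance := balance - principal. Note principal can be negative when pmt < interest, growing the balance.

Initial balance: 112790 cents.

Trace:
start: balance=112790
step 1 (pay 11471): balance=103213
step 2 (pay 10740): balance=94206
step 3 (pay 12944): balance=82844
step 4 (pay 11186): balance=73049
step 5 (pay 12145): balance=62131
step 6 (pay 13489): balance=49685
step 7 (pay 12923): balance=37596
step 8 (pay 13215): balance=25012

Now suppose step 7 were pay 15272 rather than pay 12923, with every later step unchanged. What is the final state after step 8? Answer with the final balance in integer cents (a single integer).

22624

(re-executing from step 7 with the substitution; state before step 7: balance=49685)
step 7 (pay 15272): balance=35247
step 8 (pay 13215): balance=22624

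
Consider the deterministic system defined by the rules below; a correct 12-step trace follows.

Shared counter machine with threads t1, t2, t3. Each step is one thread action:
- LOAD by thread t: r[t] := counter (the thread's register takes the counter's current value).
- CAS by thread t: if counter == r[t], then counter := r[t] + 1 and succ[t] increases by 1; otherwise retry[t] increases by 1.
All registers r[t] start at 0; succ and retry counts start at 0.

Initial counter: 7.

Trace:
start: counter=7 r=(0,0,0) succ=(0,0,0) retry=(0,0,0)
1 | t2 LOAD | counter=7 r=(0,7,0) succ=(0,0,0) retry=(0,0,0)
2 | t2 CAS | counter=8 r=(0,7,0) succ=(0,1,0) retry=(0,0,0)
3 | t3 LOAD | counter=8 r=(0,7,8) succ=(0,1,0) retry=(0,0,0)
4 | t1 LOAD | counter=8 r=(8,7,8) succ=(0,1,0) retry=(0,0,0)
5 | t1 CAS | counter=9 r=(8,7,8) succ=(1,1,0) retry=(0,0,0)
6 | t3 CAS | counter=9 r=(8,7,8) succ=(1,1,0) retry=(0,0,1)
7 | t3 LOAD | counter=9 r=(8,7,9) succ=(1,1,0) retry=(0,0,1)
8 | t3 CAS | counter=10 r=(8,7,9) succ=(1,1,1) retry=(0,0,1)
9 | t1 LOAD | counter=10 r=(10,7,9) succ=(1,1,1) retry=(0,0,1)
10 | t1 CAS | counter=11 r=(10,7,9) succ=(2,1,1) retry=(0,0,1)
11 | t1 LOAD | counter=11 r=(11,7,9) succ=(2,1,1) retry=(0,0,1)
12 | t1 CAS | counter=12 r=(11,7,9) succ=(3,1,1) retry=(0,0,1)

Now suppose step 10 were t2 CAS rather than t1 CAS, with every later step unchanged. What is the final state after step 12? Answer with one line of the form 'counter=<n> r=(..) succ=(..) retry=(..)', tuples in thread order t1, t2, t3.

(re-executing from step 10 with the substitution; state before step 10: counter=10 r=(10,7,9) succ=(1,1,1) retry=(0,0,1))
10 | t2 CAS | counter=10 r=(10,7,9) succ=(1,1,1) retry=(0,1,1)
11 | t1 LOAD | counter=10 r=(10,7,9) succ=(1,1,1) retry=(0,1,1)
12 | t1 CAS | counter=11 r=(10,7,9) succ=(2,1,1) retry=(0,1,1)

counter=11 r=(10,7,9) succ=(2,1,1) retry=(0,1,1)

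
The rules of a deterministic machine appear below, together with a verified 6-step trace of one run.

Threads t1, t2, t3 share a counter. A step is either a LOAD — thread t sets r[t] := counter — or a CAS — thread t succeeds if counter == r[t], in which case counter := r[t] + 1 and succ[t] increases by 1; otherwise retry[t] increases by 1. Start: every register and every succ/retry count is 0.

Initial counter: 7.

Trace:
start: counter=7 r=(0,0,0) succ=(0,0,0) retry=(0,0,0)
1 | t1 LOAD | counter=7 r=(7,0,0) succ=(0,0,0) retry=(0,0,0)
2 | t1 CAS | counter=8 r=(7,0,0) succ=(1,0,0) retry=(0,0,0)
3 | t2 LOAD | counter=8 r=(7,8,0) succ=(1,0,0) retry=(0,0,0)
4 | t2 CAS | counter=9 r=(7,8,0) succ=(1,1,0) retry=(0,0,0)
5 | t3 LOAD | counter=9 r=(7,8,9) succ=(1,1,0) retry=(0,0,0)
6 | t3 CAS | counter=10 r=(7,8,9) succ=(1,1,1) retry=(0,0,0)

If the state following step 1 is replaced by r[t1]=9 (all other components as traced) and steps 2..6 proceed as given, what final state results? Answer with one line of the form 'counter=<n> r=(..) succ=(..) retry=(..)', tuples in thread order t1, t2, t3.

state after step 1 := counter=7 r=(9,0,0) succ=(0,0,0) retry=(0,0,0)
2 | t1 CAS | counter=7 r=(9,0,0) succ=(0,0,0) retry=(1,0,0)
3 | t2 LOAD | counter=7 r=(9,7,0) succ=(0,0,0) retry=(1,0,0)
4 | t2 CAS | counter=8 r=(9,7,0) succ=(0,1,0) retry=(1,0,0)
5 | t3 LOAD | counter=8 r=(9,7,8) succ=(0,1,0) retry=(1,0,0)
6 | t3 CAS | counter=9 r=(9,7,8) succ=(0,1,1) retry=(1,0,0)

counter=9 r=(9,7,8) succ=(0,1,1) retry=(1,0,0)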